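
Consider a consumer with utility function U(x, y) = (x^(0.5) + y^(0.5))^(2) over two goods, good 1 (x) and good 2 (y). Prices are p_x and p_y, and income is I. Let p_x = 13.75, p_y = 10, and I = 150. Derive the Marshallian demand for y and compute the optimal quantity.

y* = 8.6842

MU_x ∝ x^(-0.5), MU_y ∝ y^(-0.5), so MRS = (y/x)^(0.5) = p_x/p_y.
Hence y/x = (p_x/p_y)^(1/(0.5)), i.e. raised to the 2 power.
Substitute y = (y/x)·x into the budget: x* = I/(p_x + p_y·(y/x)).
Numerically y/x = 1.890625, so x* = 150/(13.75 + 10·1.890625) = 4.5933 and y* = 1.890625·4.5933 = 8.6842.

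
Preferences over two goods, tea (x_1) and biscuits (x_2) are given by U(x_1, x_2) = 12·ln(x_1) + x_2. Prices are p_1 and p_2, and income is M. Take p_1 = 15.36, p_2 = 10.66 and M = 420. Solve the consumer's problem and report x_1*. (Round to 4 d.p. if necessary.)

MU_x_1 = 12/x_1, MU_x_2 = 1. Tangency: 12/x_1 = p_1/p_2.
So x_1*(p_1,p_2) = 12·p_2/p_1, independent of income; and x_2* = (M − 12·p_2)/p_2.
At the given prices: x_1* = 12·10.66/15.36 = 8.3281.

x_1* = 8.3281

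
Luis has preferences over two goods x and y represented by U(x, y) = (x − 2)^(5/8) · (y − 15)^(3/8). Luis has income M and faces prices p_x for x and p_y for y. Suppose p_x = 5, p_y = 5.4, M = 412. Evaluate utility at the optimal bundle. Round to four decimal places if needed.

MRS = (5/3)·(y−15)/(x−2). Tangency with p_x/p_y gives y−15 = (3/5)·(p_x/p_y)·(x−2).
After buying the subsistence bundle (2, 15), a share 0.625 of the remaining income goes to x: x* = 2 + 0.625·(M − 2p_x − 15p_y)/p_x.
Discretionary income = 412 − 2·5 − 15·5.4 = 321; x* = 2 + 0.625·321/5 = 42.125; y* = 15 + 0.375·321/5.4 = 37.2917.
Utility at the optimum: U(42.125, 37.2917) = 32.1875.

V = 32.1875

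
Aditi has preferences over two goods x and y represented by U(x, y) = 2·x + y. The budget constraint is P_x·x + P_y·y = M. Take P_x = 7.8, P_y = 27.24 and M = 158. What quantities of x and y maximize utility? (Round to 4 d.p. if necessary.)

x* = 20.2564, y* = 0

Linear utility — the consumer picks whichever good has higher MU/price: 2/7.8 = 0.2564 vs 1/27.24 = 0.0367.
x gives more utility per dollar, so spend all income on x: x* = M/P_x, y* = 0.
Numerically: x* = 20.2564, y* = 0.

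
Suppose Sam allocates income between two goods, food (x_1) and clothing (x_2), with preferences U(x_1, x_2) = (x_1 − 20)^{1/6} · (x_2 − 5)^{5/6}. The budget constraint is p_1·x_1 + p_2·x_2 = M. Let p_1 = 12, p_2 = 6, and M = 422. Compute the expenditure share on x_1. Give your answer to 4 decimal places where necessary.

share on x_1 = 0.6288

This is Cobb-Douglas in (x_1−20, x_2−5): tangency gives 1/6·p_2·(x_2−5) = 5/6·p_1·(x_1−20).
After buying the subsistence bundle (20, 5), a share 1/6 of the remaining income goes to x_1: x_1* = 20 + 1/6·(M − 20p_1 − 5p_2)/p_1.
Discretionary income = 422 − 20·12 − 5·6 = 152; x_1* = 20 + 1/6·152/12 = 22.1111; x_2* = 5 + 5/6·152/6 = 26.1111.
Expenditure on x_1: 12·22.1111 = 265.3333; share = 0.6288.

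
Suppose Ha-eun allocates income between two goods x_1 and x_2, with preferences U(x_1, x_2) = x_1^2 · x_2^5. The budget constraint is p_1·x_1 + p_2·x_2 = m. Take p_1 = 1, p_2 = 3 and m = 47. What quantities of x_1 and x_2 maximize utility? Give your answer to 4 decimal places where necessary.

Demand: x_1*(p_1,p_2,m) = 2/7·m/p_1 and x_2* = 5/7·m/p_2.
At p_1=1, p_2=3, m=47: x_1* = 2/7·47/1 = 13.4286, x_2* = 11.1905.

x_1* = 13.4286, x_2* = 11.1905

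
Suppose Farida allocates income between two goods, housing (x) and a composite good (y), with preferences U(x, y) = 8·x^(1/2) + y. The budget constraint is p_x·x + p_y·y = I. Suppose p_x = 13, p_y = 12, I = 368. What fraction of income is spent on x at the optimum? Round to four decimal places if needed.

share on x = 0.4816

Set MRS = p_x/p_y: 4·x^(−1/2) = p_x/p_y.
Solve: √x = 4·p_y/p_x, so x*(p_x,p_y) = (4·p_y/p_x)², and y* = (I − p_x·x*)/p_y.
Plugging in: x* = (4·12/13)² = 13.6331, y* = 15.8974.
Expenditure on x: 13·13.6331 = 177.2308; share = 0.4816.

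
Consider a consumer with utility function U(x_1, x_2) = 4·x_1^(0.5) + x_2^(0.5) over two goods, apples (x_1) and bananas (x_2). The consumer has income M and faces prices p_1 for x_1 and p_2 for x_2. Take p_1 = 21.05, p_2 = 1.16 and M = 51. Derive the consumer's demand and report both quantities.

MRS = MU_x_1/MU_x_2 = 4·(x_2/x_1)^(0.5). Set equal to p_1/p_2.
Solve for the ratio: x_2/x_1 = [(1/4)·p_1/p_2]^(2).
With the ratio pinned down, the budget gives x_1* = M/(p_1 + p_2·(x_2/x_1)) and x_2* = (x_2/x_1)·x_1*.
Numerically x_2/x_1 = 20.581084, so x_1* = 51/(21.05 + 1.16·20.581084) = 1.1352 and x_2* = 20.581084·1.1352 = 23.3647.

x_1* = 1.1352, x_2* = 23.3647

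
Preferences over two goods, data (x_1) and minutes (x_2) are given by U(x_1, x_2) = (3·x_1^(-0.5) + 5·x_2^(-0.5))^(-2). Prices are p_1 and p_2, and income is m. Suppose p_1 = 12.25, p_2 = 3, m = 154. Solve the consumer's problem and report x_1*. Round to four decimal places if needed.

From the CES first-order condition, (3/5)·(x_2/x_1)^(1.5) = p_1/p_2.
Solve for the ratio: x_2/x_1 = [(5/3)·p_1/p_2]^(2/3).
With the ratio pinned down, the budget gives x_1* = m/(p_1 + p_2·(x_2/x_1)) and x_2* = (x_2/x_1)·x_1*.
Numerically x_2/x_1 = 3.591223, so x_1* = 154/(12.25 + 3·3.591223) = 6.6888.

x_1* = 6.6888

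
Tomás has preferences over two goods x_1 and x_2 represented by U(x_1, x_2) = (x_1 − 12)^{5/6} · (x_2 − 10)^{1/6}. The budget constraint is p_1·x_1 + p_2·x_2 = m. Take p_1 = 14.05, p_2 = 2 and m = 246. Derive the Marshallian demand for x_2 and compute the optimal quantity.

x_2* = 14.7833

This is Cobb-Douglas in (x_1−12, x_2−10): tangency gives 5/6·p_2·(x_2−10) = 1/6·p_1·(x_1−12).
Substituting into the budget: x_1* = 12 + 5/6·(m − 12·p_1 − 10·p_2)/p_1, and x_2* = 10 + 1/6·(…)/p_2.
Discretionary income = 246 − 12·14.05 − 10·2 = 57.4; x_2* = 10 + 1/6·57.4/2 = 14.7833.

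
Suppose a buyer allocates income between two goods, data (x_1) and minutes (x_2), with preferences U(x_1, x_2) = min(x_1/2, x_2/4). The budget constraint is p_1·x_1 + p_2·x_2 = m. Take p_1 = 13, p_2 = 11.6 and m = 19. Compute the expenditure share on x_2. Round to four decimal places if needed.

Leontief preferences: the optimum is at the kink where x_1/2 = x_2/4, i.e. x_2 = 2·x_1.
Budget: p_1·x_1 + p_2·2·x_1 = m, so (2·p_1 + 4·p_2)·x_1 = 2·m.
Demand: x_1*(p_1,p_2,m) = 2·m/(2·p_1 + 4·p_2), x_2* = 4·m/(2·p_1 + 4·p_2).
Here 2·13 + 4·11.6 = 72.4, giving x_1* = 0.5249 and x_2* = 1.0497.
Expenditure on x_2: 11.6·1.0497 = 12.1768; share = 0.6409.

share on x_2 = 0.6409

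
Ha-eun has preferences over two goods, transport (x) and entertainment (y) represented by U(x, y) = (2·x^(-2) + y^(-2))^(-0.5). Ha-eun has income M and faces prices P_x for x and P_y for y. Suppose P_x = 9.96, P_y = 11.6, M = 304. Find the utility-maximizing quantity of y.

y* = 12.2566

From the CES first-order condition, 2·(y/x)^(3) = P_x/P_y.
Hence y/x = ((1/2)·P_x/P_y)^(1/(3)), i.e. raised to the 1/3 power.
With the ratio pinned down, the budget gives x* = M/(P_x + P_y·(y/x)) and y* = (y/x)·x*.
Numerically y/x = 0.75438, so x* = 304/(9.96 + 11.6·0.75438) = 16.2473 and y* = 0.75438·16.2473 = 12.2566.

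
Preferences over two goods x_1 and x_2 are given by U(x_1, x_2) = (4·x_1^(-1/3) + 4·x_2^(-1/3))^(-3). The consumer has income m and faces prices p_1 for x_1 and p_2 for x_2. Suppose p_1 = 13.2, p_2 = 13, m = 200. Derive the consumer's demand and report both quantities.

Numerically x_2/x_1 = 1.011516, so x_1* = 200/(13.2 + 13·1.011516) = 7.5902 and x_2* = 1.011516·7.5902 = 7.6776.

x_1* = 7.5902, x_2* = 7.6776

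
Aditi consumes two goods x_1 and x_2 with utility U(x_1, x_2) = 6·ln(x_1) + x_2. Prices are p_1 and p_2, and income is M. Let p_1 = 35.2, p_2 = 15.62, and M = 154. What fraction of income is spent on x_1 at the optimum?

MU_x_1 = 6/x_1, MU_x_2 = 1. Tangency: 6/x_1 = p_1/p_2.
So x_1*(p_1,p_2) = 6·p_2/p_1, independent of income; and x_2* = (M − 6·p_2)/p_2.
At the given prices: x_1* = 6·15.62/35.2 = 2.6625, and x_2* = 3.8592.
Expenditure on x_1: 35.2·2.6625 = 93.72; share = 0.6086.

share on x_1 = 0.6086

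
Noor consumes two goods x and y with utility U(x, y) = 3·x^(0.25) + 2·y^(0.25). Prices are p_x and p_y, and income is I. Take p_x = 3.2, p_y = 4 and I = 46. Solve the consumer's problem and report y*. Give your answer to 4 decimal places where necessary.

MU_x ∝ 3·x^(-0.75), MU_y ∝ 2·y^(-0.75), so MRS = (3/2)·(y/x)^(0.75) = p_x/p_y.
Hence y/x = ((2/3)·p_x/p_y)^(1/(0.75)), i.e. raised to the 4/3 power.
With the ratio pinned down, the budget gives x* = I/(p_x + p_y·(y/x)) and y* = (y/x)·x*.
Numerically y/x = 0.432512, so x* = 46/(3.2 + 4·0.432512) = 9.3305 and y* = 0.432512·9.3305 = 4.0356.

y* = 4.0356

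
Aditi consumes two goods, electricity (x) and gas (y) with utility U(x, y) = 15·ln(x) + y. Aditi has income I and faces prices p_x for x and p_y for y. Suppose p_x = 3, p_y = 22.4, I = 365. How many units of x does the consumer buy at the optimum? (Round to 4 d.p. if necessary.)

x* = 112

MU_x = 15/x, MU_y = 1. Tangency: 15/x = p_x/p_y.
So x*(p_x,p_y) = 15·p_y/p_x, independent of income; and y* = (I − 15·p_y)/p_y.
At the given prices: x* = 15·22.4/3 = 112.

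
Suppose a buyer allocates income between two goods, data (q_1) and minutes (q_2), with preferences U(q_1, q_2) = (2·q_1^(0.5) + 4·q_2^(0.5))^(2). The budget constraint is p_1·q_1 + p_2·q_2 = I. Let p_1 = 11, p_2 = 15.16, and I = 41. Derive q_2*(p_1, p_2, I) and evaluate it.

q_2* = 2.0114

MRS = MU_q_1/MU_q_2 = (1/2)·(q_2/q_1)^(0.5). Set equal to p_1/p_2.
Hence q_2/q_1 = (2·p_1/p_2)^(1/(0.5)), i.e. raised to the 2 power.
Substitute q_2 = (q_2/q_1)·q_1 into the budget: q_1* = I/(p_1 + p_2·(q_2/q_1)).
Numerically q_2/q_1 = 2.105945, so q_1* = 41/(11 + 15.16·2.105945) = 0.9551 and q_2* = 2.105945·0.9551 = 2.0114.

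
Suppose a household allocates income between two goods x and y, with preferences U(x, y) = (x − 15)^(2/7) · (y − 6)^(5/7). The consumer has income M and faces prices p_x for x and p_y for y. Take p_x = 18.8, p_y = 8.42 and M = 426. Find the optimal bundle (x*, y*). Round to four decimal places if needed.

x* = 16.4207, y* = 13.9301

Discretionary income = 426 − 15·18.8 − 6·8.42 = 93.48; x* = 15 + 2/7·93.48/18.8 = 16.4207; y* = 6 + 5/7·93.48/8.42 = 13.9301.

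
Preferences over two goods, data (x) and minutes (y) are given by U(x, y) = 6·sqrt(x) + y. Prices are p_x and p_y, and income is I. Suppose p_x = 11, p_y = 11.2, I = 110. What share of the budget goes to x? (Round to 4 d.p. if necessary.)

share on x = 0.933

Solve: √x = 3·p_y/p_x, so x*(p_x,p_y) = (3·p_y/p_x)², and y* = (I − p_x·x*)/p_y.
Plugging in: x* = (3·11.2/11)² = 9.3302, y* = 0.6578.
Expenditure on x: 11·9.3302 = 102.6327; share = 0.933.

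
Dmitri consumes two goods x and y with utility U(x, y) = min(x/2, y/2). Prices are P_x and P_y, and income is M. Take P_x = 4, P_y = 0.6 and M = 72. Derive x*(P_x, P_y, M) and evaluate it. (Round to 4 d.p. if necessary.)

Leontief preferences: the optimum is at the kink where x/2 = y/2, i.e. y = x.
Budget: P_x·x + P_y·x = M, so (2·P_x + 2·P_y)·x = 2·M.
Demand: x*(P_x,P_y,M) = 2·M/(2·P_x + 2·P_y), y* = 2·M/(2·P_x + 2·P_y).
Here 2·4 + 2·0.6 = 9.2, giving x* = 15.6522.

x* = 15.6522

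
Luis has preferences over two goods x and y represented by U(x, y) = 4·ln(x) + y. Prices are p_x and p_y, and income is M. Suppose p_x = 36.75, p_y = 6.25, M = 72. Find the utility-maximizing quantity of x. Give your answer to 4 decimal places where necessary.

x* = 0.6803

At the given prices: x* = 4·6.25/36.75 = 0.6803.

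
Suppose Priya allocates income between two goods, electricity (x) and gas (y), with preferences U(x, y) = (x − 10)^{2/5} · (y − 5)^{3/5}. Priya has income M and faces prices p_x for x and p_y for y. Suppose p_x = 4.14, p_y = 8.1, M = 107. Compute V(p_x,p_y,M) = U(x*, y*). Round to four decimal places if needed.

This is Cobb-Douglas in (x−10, y−5): tangency gives 0.4·p_y·(y−5) = 0.6·p_x·(x−10).
After buying the subsistence bundle (10, 5), a share 0.4 of the remaining income goes to x: x* = 10 + 0.4·(M − 10p_x − 5p_y)/p_x.
Discretionary income = 107 − 10·4.14 − 5·8.1 = 25.1; x* = 10 + 0.4·25.1/4.14 = 12.4251; y* = 5 + 0.6·25.1/8.1 = 6.8593.
Utility at the optimum: U(12.4251, 6.8593) = 2.0677.

V = 2.0677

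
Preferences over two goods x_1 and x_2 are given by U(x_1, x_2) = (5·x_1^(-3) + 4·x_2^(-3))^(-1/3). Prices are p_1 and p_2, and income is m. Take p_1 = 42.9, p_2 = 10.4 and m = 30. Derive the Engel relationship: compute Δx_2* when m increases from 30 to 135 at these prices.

MU_x_1 ∝ 5·x_1^(-4), MU_x_2 ∝ 4·x_2^(-4), so MRS = (5/4)·(x_2/x_1)^(4) = p_1/p_2.
Solve for the ratio: x_2/x_1 = [(4/5)·p_1/p_2]^(0.25).
Substitute x_2 = (x_2/x_1)·x_1 into the budget: x_1* = m/(p_1 + p_2·(x_2/x_1)).
Numerically x_2/x_1 = 1.347809, so x_1* = 30/(42.9 + 10.4·1.347809) = 0.5271 and x_2* = 1.347809·0.5271 = 0.7104.
At m' = 135: x_2* = 3.1968. Change: 3.1968 − 0.7104 = 2.4864.

Δx_2* = 2.4864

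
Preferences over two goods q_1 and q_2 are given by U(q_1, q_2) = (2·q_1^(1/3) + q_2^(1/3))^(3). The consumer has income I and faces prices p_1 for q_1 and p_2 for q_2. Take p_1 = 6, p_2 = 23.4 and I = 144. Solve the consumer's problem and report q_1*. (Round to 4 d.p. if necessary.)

q_1* = 20.3557

MRS = MU_q_1/MU_q_2 = 2·(q_2/q_1)^(2/3). Set equal to p_1/p_2.
Hence q_2/q_1 = ((1/2)·p_1/p_2)^(1/(2/3)), i.e. raised to the 1.5 power.
With the ratio pinned down, the budget gives q_1* = I/(p_1 + p_2·(q_2/q_1)) and q_2* = (q_2/q_1)·q_1*.
Numerically q_2/q_1 = 0.045905, so q_1* = 144/(6 + 23.4·0.045905) = 20.3557.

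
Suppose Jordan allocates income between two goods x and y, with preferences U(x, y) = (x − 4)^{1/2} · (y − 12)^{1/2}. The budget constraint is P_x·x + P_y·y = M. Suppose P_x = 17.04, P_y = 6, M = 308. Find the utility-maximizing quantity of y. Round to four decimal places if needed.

Let x' = x−4, y' = y−12. MRS = y'/x' = P_x/P_y.
After buying the subsistence bundle (4, 12), a share 0.5 of the remaining income goes to x: x* = 4 + 0.5·(M − 4P_x − 12P_y)/P_x.
Discretionary income = 308 − 4·17.04 − 12·6 = 167.84; y* = 12 + 0.5·167.84/6 = 25.9867.

y* = 25.9867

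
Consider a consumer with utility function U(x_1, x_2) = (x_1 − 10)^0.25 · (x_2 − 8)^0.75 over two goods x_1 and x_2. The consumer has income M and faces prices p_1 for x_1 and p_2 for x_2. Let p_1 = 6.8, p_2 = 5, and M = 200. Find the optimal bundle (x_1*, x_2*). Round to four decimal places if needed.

x_1* = 13.3824, x_2* = 21.8

MRS = (1/3)·(x_2−8)/(x_1−10). Tangency with p_1/p_2 gives x_2−8 = 3·(p_1/p_2)·(x_1−10).
Substituting into the budget: x_1* = 10 + 0.25·(M − 10·p_1 − 8·p_2)/p_1, and x_2* = 8 + 0.75·(…)/p_2.
Discretionary income = 200 − 10·6.8 − 8·5 = 92; x_1* = 10 + 0.25·92/6.8 = 13.3824; x_2* = 8 + 0.75·92/5 = 21.8.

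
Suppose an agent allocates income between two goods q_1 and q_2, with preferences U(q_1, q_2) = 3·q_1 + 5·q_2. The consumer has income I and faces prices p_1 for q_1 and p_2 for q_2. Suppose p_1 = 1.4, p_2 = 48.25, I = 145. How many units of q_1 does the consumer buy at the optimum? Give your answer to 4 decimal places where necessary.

q_1* = 103.5714

Perfect substitutes: compare marginal utility per dollar. 3/p_1 vs 5/p_2 → 2.1429 vs 0.1036.
q_1 gives more utility per dollar, so spend all income on q_1: q_1* = I/p_1, q_2* = 0.
Numerically: q_1* = 103.5714, q_2* = 0.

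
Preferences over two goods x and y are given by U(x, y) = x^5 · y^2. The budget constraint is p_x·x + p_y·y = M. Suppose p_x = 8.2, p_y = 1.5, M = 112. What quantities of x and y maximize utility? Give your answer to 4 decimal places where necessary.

MU_x/MU_y = (5·y)/(2·x); tangency sets this equal to p_x/p_y.
Rearranging, p_y·y = (2/5)·p_x·x. Substituting into the budget gives p_x·x·(1 + (2/5)) = M.
Demand: x*(p_x,p_y,M) = 5/7·M/p_x and y* = 2/7·M/p_y.
At p_x=8.2, p_y=1.5, M=112: x* = 5/7·112/8.2 = 9.7561, y* = 21.3333.

x* = 9.7561, y* = 21.3333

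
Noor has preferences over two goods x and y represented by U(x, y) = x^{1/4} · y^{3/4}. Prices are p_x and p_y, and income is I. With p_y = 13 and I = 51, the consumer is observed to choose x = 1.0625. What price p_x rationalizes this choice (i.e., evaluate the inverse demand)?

Tangency: MRS = (1/3)·y/x = p_x/p_y.
So 0.25·p_y·y = 0.75·p_x·x; combined with the budget, a share 0.25 of income goes to x.
Demand: x*(p_x,p_y,I) = 0.25·I/p_x and y* = 0.75·I/p_y.
Set x* = 1.0625 in the demand function and solve for p_x: p_x = 12.

p_x = 12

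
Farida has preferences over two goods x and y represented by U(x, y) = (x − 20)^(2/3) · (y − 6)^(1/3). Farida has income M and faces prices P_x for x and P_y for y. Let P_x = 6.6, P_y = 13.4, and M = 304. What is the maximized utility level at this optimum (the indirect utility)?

V = 5.7996

This is Cobb-Douglas in (x−20, y−6): tangency gives 2/3·P_y·(y−6) = 1/3·P_x·(x−20).
After buying the subsistence bundle (20, 6), a share 2/3 of the remaining income goes to x: x* = 20 + 2/3·(M − 20P_x − 6P_y)/P_x.
Discretionary income = 304 − 20·6.6 − 6·13.4 = 91.6; x* = 20 + 2/3·91.6/6.6 = 29.2525; y* = 6 + 1/3·91.6/13.4 = 8.2786.
Utility at the optimum: U(29.2525, 8.2786) = 5.7996.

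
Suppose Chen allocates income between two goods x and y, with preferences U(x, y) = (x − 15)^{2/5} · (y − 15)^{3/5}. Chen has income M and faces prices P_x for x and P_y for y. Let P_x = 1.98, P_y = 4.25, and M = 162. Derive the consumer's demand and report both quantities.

This is Cobb-Douglas in (x−15, y−15): tangency gives 0.4·P_y·(y−15) = 0.6·P_x·(x−15).
After buying the subsistence bundle (15, 15), a share 0.4 of the remaining income goes to x: x* = 15 + 0.4·(M − 15P_x − 15P_y)/P_x.
Discretionary income = 162 − 15·1.98 − 15·4.25 = 68.55; x* = 15 + 0.4·68.55/1.98 = 28.8485; y* = 15 + 0.6·68.55/4.25 = 24.6776.

x* = 28.8485, y* = 24.6776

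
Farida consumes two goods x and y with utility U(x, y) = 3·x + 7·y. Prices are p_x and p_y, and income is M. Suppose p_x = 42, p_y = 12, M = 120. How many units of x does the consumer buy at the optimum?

y gives more utility per dollar, so spend all income on y: y* = M/p_y, x* = 0.
Numerically: x* = 0, y* = 10.

x* = 0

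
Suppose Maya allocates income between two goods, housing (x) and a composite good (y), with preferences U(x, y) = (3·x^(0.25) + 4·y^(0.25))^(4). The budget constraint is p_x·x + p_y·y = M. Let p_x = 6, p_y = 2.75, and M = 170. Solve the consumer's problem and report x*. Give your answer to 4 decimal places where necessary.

MU_x ∝ 3·x^(-0.75), MU_y ∝ 4·y^(-0.75), so MRS = (3/4)·(y/x)^(0.75) = p_x/p_y.
Solve for the ratio: y/x = [(4/3)·p_x/p_y]^(4/3).
With the ratio pinned down, the budget gives x* = M/(p_x + p_y·(y/x)) and y* = (y/x)·x*.
Numerically y/x = 4.15282, so x* = 170/(6 + 2.75·4.15282) = 9.7588.

x* = 9.7588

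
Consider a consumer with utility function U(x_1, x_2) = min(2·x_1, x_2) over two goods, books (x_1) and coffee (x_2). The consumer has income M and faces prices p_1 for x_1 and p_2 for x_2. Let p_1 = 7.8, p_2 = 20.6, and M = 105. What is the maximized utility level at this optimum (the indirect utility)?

Demand: x_1*(p_1,p_2,M) = M/(p_1 + 2·p_2), x_2* = 2·M/(p_1 + 2·p_2).
Here 7.8 + 2·20.6 = 49, giving x_1* = 2.1429 and x_2* = 4.2857.
Utility at the optimum: U(2.1429, 4.2857) = 4.2857.

V = 4.2857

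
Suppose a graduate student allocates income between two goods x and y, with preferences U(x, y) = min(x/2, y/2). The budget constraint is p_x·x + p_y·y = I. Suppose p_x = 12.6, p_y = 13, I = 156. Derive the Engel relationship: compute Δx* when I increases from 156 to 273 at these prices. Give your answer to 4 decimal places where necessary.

With perfect complements, no substitution: consume in ratio x:y = 2:2.
Budget: p_x·x + p_y·x = I, so (2·p_x + 2·p_y)·x = 2·I.
Demand: x*(p_x,p_y,I) = 2·I/(2·p_x + 2·p_y), y* = 2·I/(2·p_x + 2·p_y).
Here 2·12.6 + 2·13 = 51.2, giving x* = 6.0938.
At I' = 273: x* = 10.6641. Change: 10.6641 − 6.0938 = 4.5703.

Δx* = 4.5703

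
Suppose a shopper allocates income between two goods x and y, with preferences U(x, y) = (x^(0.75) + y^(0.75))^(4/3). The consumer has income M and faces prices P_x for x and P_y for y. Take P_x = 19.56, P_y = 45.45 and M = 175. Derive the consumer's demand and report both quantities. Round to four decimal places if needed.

MRS = MU_x/MU_y = (y/x)^(0.25). Set equal to P_x/P_y.
Solve for the ratio: y/x = [P_x/P_y]^(4).
Substitute y = (y/x)·x into the budget: x* = M/(P_x + P_y·(y/x)).
Numerically y/x = 0.034304, so x* = 175/(19.56 + 45.45·0.034304) = 8.2863 and y* = 0.034304·8.2863 = 0.2843.

x* = 8.2863, y* = 0.2843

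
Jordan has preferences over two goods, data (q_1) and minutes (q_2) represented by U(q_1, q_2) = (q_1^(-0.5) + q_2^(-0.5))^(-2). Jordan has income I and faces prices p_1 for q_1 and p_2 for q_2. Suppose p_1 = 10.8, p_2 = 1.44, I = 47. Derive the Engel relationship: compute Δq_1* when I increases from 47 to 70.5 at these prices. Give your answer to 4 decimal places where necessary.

From the CES first-order condition, (q_2/q_1)^(1.5) = p_1/p_2.
Hence q_2/q_1 = (p_1/p_2)^(1/(1.5)), i.e. raised to the 2/3 power.
Substitute q_2 = (q_2/q_1)·q_1 into the budget: q_1* = I/(p_1 + p_2·(q_2/q_1)).
Numerically q_2/q_1 = 3.831547, so q_1* = 47/(10.8 + 1.44·3.831547) = 2.8804.
At I' = 70.5: q_1* = 4.3205. Change: 4.3205 − 2.8804 = 1.4402.

Δq_1* = 1.4402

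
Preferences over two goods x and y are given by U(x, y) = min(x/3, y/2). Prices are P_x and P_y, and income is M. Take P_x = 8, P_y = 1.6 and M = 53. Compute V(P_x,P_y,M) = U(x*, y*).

V = 1.9485

Demand: x*(P_x,P_y,M) = 3·M/(3·P_x + 2·P_y), y* = 2·M/(3·P_x + 2·P_y).
Here 3·8 + 2·1.6 = 27.2, giving x* = 5.8456 and y* = 3.8971.
Utility at the optimum: U(5.8456, 3.8971) = 1.9485.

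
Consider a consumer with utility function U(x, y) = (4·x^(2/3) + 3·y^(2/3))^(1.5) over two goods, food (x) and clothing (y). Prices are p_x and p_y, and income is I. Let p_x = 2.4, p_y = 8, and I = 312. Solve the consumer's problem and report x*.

x* = 125.2446

MU_x ∝ 4·x^(-1/3), MU_y ∝ 3·y^(-1/3), so MRS = (4/3)·(y/x)^(1/3) = p_x/p_y.
Solve for the ratio: y/x = [(3/4)·p_x/p_y]^(3).
Substitute y = (y/x)·x into the budget: x* = I/(p_x + p_y·(y/x)).
Numerically y/x = 0.011391, so x* = 312/(2.4 + 8·0.011391) = 125.2446.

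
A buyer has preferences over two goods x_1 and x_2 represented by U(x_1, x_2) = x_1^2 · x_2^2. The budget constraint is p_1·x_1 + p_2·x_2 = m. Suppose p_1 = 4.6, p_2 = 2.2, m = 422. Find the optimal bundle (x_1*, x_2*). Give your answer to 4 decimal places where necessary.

x_1* = 45.8696, x_2* = 95.9091

Demand: x_1*(p_1,p_2,m) = 0.5·m/p_1 and x_2* = 0.5·m/p_2.
At p_1=4.6, p_2=2.2, m=422: x_1* = 0.5·422/4.6 = 45.8696, x_2* = 95.9091.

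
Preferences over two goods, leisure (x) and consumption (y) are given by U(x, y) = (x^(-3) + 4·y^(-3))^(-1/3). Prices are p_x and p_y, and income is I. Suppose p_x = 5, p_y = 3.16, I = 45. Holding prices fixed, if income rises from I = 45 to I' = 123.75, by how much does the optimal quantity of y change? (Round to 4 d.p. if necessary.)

Substitute y = (y/x)·x into the budget: x* = I/(p_x + p_y·(y/x)).
Numerically y/x = 1.586119, so x* = 45/(5 + 3.16·1.586119) = 4.4945 and y* = 1.586119·4.4945 = 7.1289.
At I' = 123.75: y* = 19.6044. Change: 19.6044 − 7.1289 = 12.4755.

Δy* = 12.4755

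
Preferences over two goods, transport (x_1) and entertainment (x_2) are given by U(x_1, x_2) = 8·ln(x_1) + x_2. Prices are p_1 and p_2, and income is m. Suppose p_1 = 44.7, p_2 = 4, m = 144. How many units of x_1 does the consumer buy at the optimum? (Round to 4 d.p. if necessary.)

x_1* = 0.7159

Set MRS = p_1/p_2: (8/x_1)/1 = p_1/p_2.
So x_1*(p_1,p_2) = 8·p_2/p_1, independent of income; and x_2* = (m − 8·p_2)/p_2.
At the given prices: x_1* = 8·4/44.7 = 0.7159.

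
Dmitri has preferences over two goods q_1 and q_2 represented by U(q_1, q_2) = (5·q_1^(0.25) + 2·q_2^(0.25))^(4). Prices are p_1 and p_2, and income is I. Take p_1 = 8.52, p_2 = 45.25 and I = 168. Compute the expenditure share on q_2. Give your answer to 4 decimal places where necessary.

MU_q_1 ∝ 5·q_1^(-0.75), MU_q_2 ∝ 2·q_2^(-0.75), so MRS = (5/2)·(q_2/q_1)^(0.75) = p_1/p_2.
Solve for the ratio: q_2/q_1 = [(2/5)·p_1/p_2]^(4/3).
Substitute q_2 = (q_2/q_1)·q_1 into the budget: q_1* = I/(p_1 + p_2·(q_2/q_1)).
Numerically q_2/q_1 = 0.031806, so q_1* = 168/(8.52 + 45.25·0.031806) = 16.8688 and q_2* = 0.031806·16.8688 = 0.5365.
Expenditure on q_2: 45.25·0.5365 = 24.2779; share = 0.1445.

share on q_2 = 0.1445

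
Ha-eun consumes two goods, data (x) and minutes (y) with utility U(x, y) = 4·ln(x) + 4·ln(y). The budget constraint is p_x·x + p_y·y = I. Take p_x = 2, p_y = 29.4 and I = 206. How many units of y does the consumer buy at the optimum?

y* = 3.5034

Demand: x*(p_x,p_y,I) = 0.5·I/p_x and y* = 0.5·I/p_y.
At p_x=2, p_y=29.4, I=206: y* = 0.5·206/29.4 = 3.5034.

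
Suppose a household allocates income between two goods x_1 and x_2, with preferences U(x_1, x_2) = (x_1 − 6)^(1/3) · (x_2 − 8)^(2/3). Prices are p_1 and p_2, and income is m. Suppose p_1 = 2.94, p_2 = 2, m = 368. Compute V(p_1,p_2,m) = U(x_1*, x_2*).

Discretionary income = 368 − 6·2.94 − 8·2 = 334.36; x_1* = 6 + 1/3·334.36/2.94 = 43.9093; x_2* = 8 + 2/3·334.36/2 = 119.4533.
Utility at the optimum: U(43.9093, 119.4533) = 77.7996.

V = 77.7996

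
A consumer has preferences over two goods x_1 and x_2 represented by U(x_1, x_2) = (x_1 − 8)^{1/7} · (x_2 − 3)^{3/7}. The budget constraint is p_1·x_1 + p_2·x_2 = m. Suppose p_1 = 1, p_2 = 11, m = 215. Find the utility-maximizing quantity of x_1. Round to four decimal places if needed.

x_1* = 51.5

MRS = (1/3)·(x_2−3)/(x_1−8). Tangency with p_1/p_2 gives x_2−3 = 3·(p_1/p_2)·(x_1−8).
After buying the subsistence bundle (8, 3), a share 0.25 of the remaining income goes to x_1: x_1* = 8 + 0.25·(m − 8p_1 − 3p_2)/p_1.
Discretionary income = 215 − 8·1 − 3·11 = 174; x_1* = 8 + 0.25·174/1 = 51.5.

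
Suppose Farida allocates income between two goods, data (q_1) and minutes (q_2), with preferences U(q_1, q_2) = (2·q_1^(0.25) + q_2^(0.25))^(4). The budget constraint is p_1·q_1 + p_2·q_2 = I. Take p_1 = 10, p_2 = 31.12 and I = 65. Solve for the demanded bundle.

MU_q_1 ∝ 2·q_1^(-0.75), MU_q_2 ∝ q_2^(-0.75), so MRS = 2·(q_2/q_1)^(0.75) = p_1/p_2.
Hence q_2/q_1 = ((1/2)·p_1/p_2)^(1/(0.75)), i.e. raised to the 4/3 power.
Substitute q_2 = (q_2/q_1)·q_1 into the budget: q_1* = I/(p_1 + p_2·(q_2/q_1)).
Numerically q_2/q_1 = 0.087346, so q_1* = 65/(10 + 31.12·0.087346) = 5.1108 and q_2* = 0.087346·5.1108 = 0.4464.

q_1* = 5.1108, q_2* = 0.4464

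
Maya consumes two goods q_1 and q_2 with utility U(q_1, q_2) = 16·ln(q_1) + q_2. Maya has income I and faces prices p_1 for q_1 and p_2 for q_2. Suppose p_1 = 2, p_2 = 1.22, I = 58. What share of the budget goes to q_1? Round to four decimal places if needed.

share on q_1 = 0.3366

MU_q_1 = 16/q_1, MU_q_2 = 1. Tangency: 16/q_1 = p_1/p_2.
So q_1*(p_1,p_2) = 16·p_2/p_1, independent of income; and q_2* = (I − 16·p_2)/p_2.
At the given prices: q_1* = 16·1.22/2 = 9.76, and q_2* = 31.541.
Expenditure on q_1: 2·9.76 = 19.52; share = 0.3366.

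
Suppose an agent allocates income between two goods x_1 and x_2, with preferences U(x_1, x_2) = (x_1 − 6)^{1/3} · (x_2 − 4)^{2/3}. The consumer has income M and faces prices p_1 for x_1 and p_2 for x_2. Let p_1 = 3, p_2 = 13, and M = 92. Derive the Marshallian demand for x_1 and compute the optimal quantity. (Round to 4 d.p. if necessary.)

x_1* = 8.4444

This is Cobb-Douglas in (x_1−6, x_2−4): tangency gives 1/3·p_2·(x_2−4) = 2/3·p_1·(x_1−6).
Substituting into the budget: x_1* = 6 + 1/3·(M − 6·p_1 − 4·p_2)/p_1, and x_2* = 4 + 2/3·(…)/p_2.
Discretionary income = 92 − 6·3 − 4·13 = 22; x_1* = 6 + 1/3·22/3 = 8.4444.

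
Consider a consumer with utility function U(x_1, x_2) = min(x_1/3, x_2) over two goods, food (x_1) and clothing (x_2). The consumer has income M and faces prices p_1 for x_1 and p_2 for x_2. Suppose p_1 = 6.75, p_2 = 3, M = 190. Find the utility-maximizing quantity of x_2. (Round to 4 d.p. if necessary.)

With perfect complements, no substitution: consume in ratio x_1:x_2 = 3:1.
Budget: p_1·x_1 + p_2·(1/3)·x_1 = M, so (3·p_1 + p_2)·x_1 = 3·M.
Demand: x_1*(p_1,p_2,M) = 3·M/(3·p_1 + p_2), x_2* = M/(3·p_1 + p_2).
Here 3·6.75 + 3 = 23.25, giving x_2* = 8.172.

x_2* = 8.172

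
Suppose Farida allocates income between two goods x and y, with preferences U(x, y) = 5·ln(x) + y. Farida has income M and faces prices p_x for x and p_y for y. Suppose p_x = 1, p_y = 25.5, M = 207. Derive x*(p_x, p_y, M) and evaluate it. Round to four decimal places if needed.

x* = 127.5

At the given prices: x* = 5·25.5/1 = 127.5.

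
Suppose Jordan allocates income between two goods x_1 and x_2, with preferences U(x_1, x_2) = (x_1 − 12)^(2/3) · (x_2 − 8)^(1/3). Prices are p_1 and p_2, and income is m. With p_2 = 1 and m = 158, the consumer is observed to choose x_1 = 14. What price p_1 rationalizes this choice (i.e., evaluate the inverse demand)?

MRS = 2·(x_2−8)/(x_1−12). Tangency with p_1/p_2 gives x_2−8 = (1/2)·(p_1/p_2)·(x_1−12).
After buying the subsistence bundle (12, 8), a share 2/3 of the remaining income goes to x_1: x_1* = 12 + 2/3·(m − 12p_1 − 8p_2)/p_1.
Set x_1* = 14 in the demand function and solve for p_1: p_1 = 10.

p_1 = 10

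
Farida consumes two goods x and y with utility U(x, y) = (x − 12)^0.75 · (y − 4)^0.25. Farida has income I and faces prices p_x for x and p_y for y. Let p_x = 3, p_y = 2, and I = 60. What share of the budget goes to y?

MRS = 3·(y−4)/(x−12). Tangency with p_x/p_y gives y−4 = (1/3)·(p_x/p_y)·(x−12).
After buying the subsistence bundle (12, 4), a share 0.75 of the remaining income goes to x: x* = 12 + 0.75·(I − 12p_x − 4p_y)/p_x.
Discretionary income = 60 − 12·3 − 4·2 = 16; x* = 12 + 0.75·16/3 = 16; y* = 4 + 0.25·16/2 = 6.
Expenditure on y: 2·6 = 12; share = 0.2.

share on y = 0.2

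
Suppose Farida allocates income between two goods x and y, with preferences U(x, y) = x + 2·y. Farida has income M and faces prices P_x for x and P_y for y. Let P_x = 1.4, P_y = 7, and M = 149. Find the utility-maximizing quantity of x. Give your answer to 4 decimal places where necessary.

Perfect substitutes: compare marginal utility per dollar. 1/P_x vs 2/P_y → 0.7143 vs 0.2857.
x gives more utility per dollar, so spend all income on x: x* = M/P_x, y* = 0.
Numerically: x* = 106.4286, y* = 0.

x* = 106.4286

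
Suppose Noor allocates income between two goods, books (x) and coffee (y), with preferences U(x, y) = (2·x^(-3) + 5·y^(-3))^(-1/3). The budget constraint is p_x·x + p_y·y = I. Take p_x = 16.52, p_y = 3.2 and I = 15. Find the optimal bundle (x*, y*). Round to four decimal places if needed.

x* = 0.6641, y* = 1.2588

MU_x ∝ 2·x^(-4), MU_y ∝ 5·y^(-4), so MRS = (2/5)·(y/x)^(4) = p_x/p_y.
Solve for the ratio: y/x = [(5/2)·p_x/p_y]^(0.25).
With the ratio pinned down, the budget gives x* = I/(p_x + p_y·(y/x)) and y* = (y/x)·x*.
Numerically y/x = 1.895396, so x* = 15/(16.52 + 3.2·1.895396) = 0.6641 and y* = 1.895396·0.6641 = 1.2588.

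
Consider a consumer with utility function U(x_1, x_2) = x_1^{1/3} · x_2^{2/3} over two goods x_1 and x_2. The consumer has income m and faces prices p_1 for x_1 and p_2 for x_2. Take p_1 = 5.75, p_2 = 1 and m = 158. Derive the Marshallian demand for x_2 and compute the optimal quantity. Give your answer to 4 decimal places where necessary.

x_2* = 105.3333

The MRS is (1/2)·x_2/x_1. Set MRS = p_1/p_2.
Rearranging, p_2·x_2 = 2·p_1·x_1. Substituting into the budget gives p_1·x_1·(1 + 2) = m.
Demand: x_1*(p_1,p_2,m) = 1/3·m/p_1 and x_2* = 2/3·m/p_2.
At p_1=5.75, p_2=1, m=158: x_2* = 2/3·158/1 = 105.3333.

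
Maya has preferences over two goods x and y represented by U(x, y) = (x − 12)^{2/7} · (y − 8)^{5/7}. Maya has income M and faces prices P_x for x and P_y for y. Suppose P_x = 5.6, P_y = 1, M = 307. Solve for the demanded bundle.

This is Cobb-Douglas in (x−12, y−8): tangency gives 2/7·P_y·(y−8) = 5/7·P_x·(x−12).
Substituting into the budget: x* = 12 + 2/7·(M − 12·P_x − 8·P_y)/P_x, and y* = 8 + 5/7·(…)/P_y.
Discretionary income = 307 − 12·5.6 − 8·1 = 231.8; x* = 12 + 2/7·231.8/5.6 = 23.8265; y* = 8 + 5/7·231.8/1 = 173.5714.

x* = 23.8265, y* = 173.5714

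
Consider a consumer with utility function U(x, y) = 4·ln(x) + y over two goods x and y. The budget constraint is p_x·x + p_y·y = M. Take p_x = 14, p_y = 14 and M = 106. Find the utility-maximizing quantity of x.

So x*(p_x,p_y) = 4·p_y/p_x, independent of income; and y* = (M − 4·p_y)/p_y.
At the given prices: x* = 4·14/14 = 4.

x* = 4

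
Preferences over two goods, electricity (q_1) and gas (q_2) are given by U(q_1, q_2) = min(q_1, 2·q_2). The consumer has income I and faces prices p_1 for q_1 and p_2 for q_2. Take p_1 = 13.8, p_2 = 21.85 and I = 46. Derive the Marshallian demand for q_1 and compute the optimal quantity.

q_1* = 1.8605

Leontief preferences: the optimum is at the kink where q_1/2 = q_2/1, i.e. q_2 = (1/2)·q_1.
Budget: p_1·q_1 + p_2·(1/2)·q_1 = I, so (2·p_1 + p_2)·q_1 = 2·I.
Demand: q_1*(p_1,p_2,I) = 2·I/(2·p_1 + p_2), q_2* = I/(2·p_1 + p_2).
Here 2·13.8 + 21.85 = 49.45, giving q_1* = 1.8605.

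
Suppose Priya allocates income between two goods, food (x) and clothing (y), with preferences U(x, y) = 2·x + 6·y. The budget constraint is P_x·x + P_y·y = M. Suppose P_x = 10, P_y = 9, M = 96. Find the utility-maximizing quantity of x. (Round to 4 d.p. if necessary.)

x* = 0

Perfect substitutes: compare marginal utility per dollar. 2/P_x vs 6/P_y → 0.2 vs 0.6667.
y gives more utility per dollar, so spend all income on y: y* = M/P_y, x* = 0.
Numerically: x* = 0, y* = 10.6667.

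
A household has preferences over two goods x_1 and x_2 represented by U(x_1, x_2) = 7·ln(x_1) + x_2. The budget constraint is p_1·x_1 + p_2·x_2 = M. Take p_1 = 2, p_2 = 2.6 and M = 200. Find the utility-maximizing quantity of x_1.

At the given prices: x_1* = 7·2.6/2 = 9.1.

x_1* = 9.1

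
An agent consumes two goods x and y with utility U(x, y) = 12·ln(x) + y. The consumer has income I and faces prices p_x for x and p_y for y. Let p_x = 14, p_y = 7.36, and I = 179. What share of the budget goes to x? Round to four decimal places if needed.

Set MRS = p_x/p_y: (12/x)/1 = p_x/p_y.
So x*(p_x,p_y) = 12·p_y/p_x, independent of income; and y* = (I − 12·p_y)/p_y.
At the given prices: x* = 12·7.36/14 = 6.3086, and y* = 12.3207.
Expenditure on x: 14·6.3086 = 88.32; share = 0.4934.

share on x = 0.4934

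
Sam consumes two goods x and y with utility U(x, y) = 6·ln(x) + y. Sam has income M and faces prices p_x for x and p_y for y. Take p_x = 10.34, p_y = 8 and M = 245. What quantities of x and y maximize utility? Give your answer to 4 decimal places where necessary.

x* = 4.6422, y* = 24.625

Set MRS = p_x/p_y: (6/x)/1 = p_x/p_y.
So x*(p_x,p_y) = 6·p_y/p_x, independent of income; and y* = (M − 6·p_y)/p_y.
At the given prices: x* = 6·8/10.34 = 4.6422, and y* = 24.625.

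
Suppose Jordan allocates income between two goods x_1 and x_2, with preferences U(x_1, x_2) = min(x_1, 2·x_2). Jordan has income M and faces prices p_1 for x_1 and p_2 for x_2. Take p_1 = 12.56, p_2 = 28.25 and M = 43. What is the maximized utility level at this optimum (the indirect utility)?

Leontief preferences: the optimum is at the kink where x_1/2 = x_2/1, i.e. x_2 = (1/2)·x_1.
Budget: p_1·x_1 + p_2·(1/2)·x_1 = M, so (2·p_1 + p_2)·x_1 = 2·M.
Demand: x_1*(p_1,p_2,M) = 2·M/(2·p_1 + p_2), x_2* = M/(2·p_1 + p_2).
Here 2·12.56 + 28.25 = 53.37, giving x_1* = 1.6114 and x_2* = 0.8057.
Utility at the optimum: U(1.6114, 0.8057) = 1.6114.

V = 1.6114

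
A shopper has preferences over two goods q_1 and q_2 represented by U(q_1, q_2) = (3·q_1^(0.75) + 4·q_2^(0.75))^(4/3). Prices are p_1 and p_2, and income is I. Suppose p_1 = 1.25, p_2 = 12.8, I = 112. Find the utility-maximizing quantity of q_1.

MRS = MU_q_1/MU_q_2 = (3/4)·(q_2/q_1)^(0.25). Set equal to p_1/p_2.
Solve for the ratio: q_2/q_1 = [(4/3)·p_1/p_2]^(4).
Substitute q_2 = (q_2/q_1)·q_1 into the budget: q_1* = I/(p_1 + p_2·(q_2/q_1)).
Numerically q_2/q_1 = 0.000287, so q_1* = 112/(1.25 + 12.8·0.000287) = 89.337.

q_1* = 89.337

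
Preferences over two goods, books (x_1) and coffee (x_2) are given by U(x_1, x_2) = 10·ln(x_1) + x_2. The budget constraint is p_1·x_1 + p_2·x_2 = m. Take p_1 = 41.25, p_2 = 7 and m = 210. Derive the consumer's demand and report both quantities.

x_1* = 1.697, x_2* = 20

Set MRS = p_1/p_2: (10/x_1)/1 = p_1/p_2.
So x_1*(p_1,p_2) = 10·p_2/p_1, independent of income; and x_2* = (m − 10·p_2)/p_2.
At the given prices: x_1* = 10·7/41.25 = 1.697, and x_2* = 20.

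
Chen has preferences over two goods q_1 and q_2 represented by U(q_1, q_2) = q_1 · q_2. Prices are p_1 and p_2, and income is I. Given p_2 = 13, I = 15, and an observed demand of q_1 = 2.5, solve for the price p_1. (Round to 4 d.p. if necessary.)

The MRS is q_2/q_1. Set MRS = p_1/p_2.
Rearranging, p_2·q_2 = p_1·q_1. Substituting into the budget gives p_1·q_1·(1 + 1) = I.
Demand: q_1*(p_1,p_2,I) = 0.5·I/p_1 and q_2* = 0.5·I/p_2.
Set q_1* = 2.5 in the demand function and solve for p_1: p_1 = 3.

p_1 = 3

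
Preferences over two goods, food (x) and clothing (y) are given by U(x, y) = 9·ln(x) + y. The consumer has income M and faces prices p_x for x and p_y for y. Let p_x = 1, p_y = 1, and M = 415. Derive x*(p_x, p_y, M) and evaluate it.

x* = 9

MU_x = 9/x, MU_y = 1. Tangency: 9/x = p_x/p_y.
So x*(p_x,p_y) = 9·p_y/p_x, independent of income; and y* = (M − 9·p_y)/p_y.
At the given prices: x* = 9·1/1 = 9.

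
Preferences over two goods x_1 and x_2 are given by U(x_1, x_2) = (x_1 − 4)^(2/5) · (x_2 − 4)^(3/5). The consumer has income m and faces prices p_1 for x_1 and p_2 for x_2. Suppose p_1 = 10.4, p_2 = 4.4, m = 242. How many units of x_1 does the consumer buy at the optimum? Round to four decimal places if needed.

Substituting into the budget: x_1* = 4 + 0.4·(m − 4·p_1 − 4·p_2)/p_1, and x_2* = 4 + 0.6·(…)/p_2.
Discretionary income = 242 − 4·10.4 − 4·4.4 = 182.8; x_1* = 4 + 0.4·182.8/10.4 = 11.0308.

x_1* = 11.0308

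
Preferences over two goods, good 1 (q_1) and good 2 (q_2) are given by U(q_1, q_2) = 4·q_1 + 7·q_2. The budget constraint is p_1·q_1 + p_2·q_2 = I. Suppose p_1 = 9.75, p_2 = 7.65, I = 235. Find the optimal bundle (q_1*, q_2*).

Perfect substitutes: compare marginal utility per dollar. 4/p_1 vs 7/p_2 → 0.4103 vs 0.915.
q_2 gives more utility per dollar, so spend all income on q_2: q_2* = I/p_2, q_1* = 0.
Numerically: q_1* = 0, q_2* = 30.719.

q_1* = 0, q_2* = 30.719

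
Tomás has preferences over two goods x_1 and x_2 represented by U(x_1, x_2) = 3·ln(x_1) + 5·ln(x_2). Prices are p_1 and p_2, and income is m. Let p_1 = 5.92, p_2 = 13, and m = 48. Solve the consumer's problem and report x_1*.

x_1* = 3.0405

MU_x_1/MU_x_2 = (3·x_2)/(5·x_1); tangency sets this equal to p_1/p_2.
Rearranging, p_2·x_2 = (5/3)·p_1·x_1. Substituting into the budget gives p_1·x_1·(1 + (5/3)) = m.
Demand: x_1*(p_1,p_2,m) = 0.375·m/p_1 and x_2* = 0.625·m/p_2.
At p_1=5.92, p_2=13, m=48: x_1* = 0.375·48/5.92 = 3.0405.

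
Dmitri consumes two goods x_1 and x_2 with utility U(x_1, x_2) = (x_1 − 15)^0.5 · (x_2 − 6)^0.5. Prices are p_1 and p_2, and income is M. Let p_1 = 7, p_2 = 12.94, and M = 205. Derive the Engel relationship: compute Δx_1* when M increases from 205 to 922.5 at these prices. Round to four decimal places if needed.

Let x_1' = x_1−15, x_2' = x_2−6. MRS = x_2'/x_1' = p_1/p_2.
After buying the subsistence bundle (15, 6), a share 0.5 of the remaining income goes to x_1: x_1* = 15 + 0.5·(M − 15p_1 − 6p_2)/p_1.
Discretionary income = 205 − 15·7 − 6·12.94 = 22.36; x_1* = 15 + 0.5·22.36/7 = 16.5971.
At M' = 922.5: x_1* = 67.8471. Change: 67.8471 − 16.5971 = 51.25.

Δx_1* = 51.25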